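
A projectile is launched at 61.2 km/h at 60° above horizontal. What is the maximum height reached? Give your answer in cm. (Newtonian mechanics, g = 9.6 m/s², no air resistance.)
H = v₀²sin²(θ)/(2g) (with unit conversion) = 1129.0 cm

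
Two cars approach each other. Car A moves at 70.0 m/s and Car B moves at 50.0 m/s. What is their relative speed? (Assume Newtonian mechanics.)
v_rel = v_A + v_B = 70.0 + 50.0 = 120.0 m/s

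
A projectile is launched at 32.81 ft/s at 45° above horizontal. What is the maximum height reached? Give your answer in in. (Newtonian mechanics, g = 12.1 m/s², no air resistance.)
H = v₀²sin²(θ)/(2g) (with unit conversion) = 81.35 in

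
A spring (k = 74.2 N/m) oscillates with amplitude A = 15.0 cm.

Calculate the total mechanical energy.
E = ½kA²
E = ½kA² = ½×74.2×(0.15)² = 0.8347 J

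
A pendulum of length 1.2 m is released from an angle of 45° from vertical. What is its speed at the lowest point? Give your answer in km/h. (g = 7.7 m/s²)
h = L(1 − cosθ) = 1.2×(1 − cos45°) = 0.3515 m
v = √(2gh) = √(2×7.7×0.3515) = 2.327 m/s = 8.375 km/h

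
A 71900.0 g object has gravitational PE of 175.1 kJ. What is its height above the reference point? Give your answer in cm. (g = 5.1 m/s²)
PE = mgh → h = PE/(mg) = 1.751e+05 J / (71.9 kg × 5.1 m/s²) = 477.5 m = 47750.0 cm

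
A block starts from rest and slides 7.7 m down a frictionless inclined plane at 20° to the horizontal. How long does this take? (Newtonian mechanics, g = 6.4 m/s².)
a = g sin(θ) = 6.4 × sin(20°) = 2.19 m/s²
t = √(2d/a) = √(2 × 7.7 / 2.19) = 2.65 s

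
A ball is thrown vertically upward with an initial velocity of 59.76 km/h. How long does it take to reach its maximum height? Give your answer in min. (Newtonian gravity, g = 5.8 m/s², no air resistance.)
t_up = v₀/g (with unit conversion) = 0.0477 min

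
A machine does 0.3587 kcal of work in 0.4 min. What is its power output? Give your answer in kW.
P = W/t = 1501 J / 24 s = 62.53 W = 0.06253 kW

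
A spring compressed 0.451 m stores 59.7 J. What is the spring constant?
PE = ½kx² → k = 2PE/x² = 2×59.7/0.451² = 587.0 N/m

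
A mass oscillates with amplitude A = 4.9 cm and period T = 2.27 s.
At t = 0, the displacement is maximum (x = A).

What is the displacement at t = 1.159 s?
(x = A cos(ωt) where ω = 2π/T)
ω = 2π/T = 2π/2.27 = 2.768 rad/s
x = A cos(ωt) = 4.9×cos(2.768×1.159) = -4.889 cm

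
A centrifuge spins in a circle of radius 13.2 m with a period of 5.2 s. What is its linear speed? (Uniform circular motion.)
v = 2πr/T = 2π×13.2/5.2 = 15.95 m/s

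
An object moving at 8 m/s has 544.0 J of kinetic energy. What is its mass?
KE = ½mv² → m = 2KE/v² = 2×544.0/8² = 17.0 kg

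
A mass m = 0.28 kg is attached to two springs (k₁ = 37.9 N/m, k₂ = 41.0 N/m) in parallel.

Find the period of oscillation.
k_eq = k₁+k₂ = 78.9 N/m
T = 2π√(m/k_eq) = 2π√(0.28/78.9) = 0.3743 s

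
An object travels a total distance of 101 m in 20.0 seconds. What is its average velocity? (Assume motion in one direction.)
v_avg = Δd / Δt = 101 / 20.0 = 5.05 m/s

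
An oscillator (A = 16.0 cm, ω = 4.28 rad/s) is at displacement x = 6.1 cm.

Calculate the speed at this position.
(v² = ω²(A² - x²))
v = ω√(A² − x²) = 4.28×√(0.16² − 0.061²) = 0.6331 m/s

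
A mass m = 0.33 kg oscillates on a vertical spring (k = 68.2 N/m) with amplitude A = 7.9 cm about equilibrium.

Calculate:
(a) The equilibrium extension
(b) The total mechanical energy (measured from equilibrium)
x_eq = mg/k = 0.33×9.81/68.2 = 0.04747 m = 4.747 cm
E = ½kA² = ½×68.2×(0.079)² = 0.2128 J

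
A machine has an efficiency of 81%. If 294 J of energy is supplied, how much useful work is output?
W_out = η × W_in = 0.81 × 294 = 238.14 J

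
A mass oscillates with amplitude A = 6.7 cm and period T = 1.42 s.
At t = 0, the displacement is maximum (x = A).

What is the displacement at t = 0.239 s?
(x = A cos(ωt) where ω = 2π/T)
ω = 2π/T = 2π/1.42 = 4.425 rad/s
x = A cos(ωt) = 6.7×cos(4.425×0.239) = 3.29 cm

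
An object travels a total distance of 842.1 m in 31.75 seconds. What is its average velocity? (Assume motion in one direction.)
v_avg = Δd / Δt = 842.1 / 31.75 = 26.52 m/s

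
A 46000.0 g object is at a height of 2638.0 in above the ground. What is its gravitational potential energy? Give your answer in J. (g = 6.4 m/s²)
PE = mgh = 46 kg × 6.4 m/s² × 67.01 m = 1.973e+04 J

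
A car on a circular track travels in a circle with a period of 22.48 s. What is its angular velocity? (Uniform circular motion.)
ω = 2π/T = 2π/22.48 = 0.2795 rad/s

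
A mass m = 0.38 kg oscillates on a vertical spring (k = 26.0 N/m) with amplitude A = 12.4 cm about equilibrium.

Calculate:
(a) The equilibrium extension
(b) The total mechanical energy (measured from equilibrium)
x_eq = mg/k = 0.38×9.81/26.0 = 0.1434 m = 14.34 cm
E = ½kA² = ½×26.0×(0.124)² = 0.1999 J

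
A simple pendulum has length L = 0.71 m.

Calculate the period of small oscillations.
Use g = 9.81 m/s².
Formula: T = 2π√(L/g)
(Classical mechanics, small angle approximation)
T = 2π√(L/g) = 2π√(0.71/9.81) = 1.69 s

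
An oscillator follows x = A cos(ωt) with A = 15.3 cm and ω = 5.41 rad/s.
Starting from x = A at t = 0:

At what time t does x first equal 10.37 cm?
cos(ωt) = x/A = 10.37/15.3 = 0.6778
ωt = arccos(0.6778) = 0.8261 rad
t = 0.8261/5.41 = 0.1527 s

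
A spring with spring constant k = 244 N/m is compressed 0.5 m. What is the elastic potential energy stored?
PE = ½kx² = ½×244×0.5² = 30.5 J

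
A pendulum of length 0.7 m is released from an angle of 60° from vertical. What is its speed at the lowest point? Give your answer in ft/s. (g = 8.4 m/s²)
h = L(1 − cosθ) = 0.7×(1 − cos60°) = 0.35 m
v = √(2gh) = √(2×8.4×0.35) = 2.425 m/s = 7.956 ft/s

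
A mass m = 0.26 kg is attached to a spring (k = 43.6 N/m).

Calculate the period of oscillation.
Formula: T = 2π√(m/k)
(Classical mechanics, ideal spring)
T = 2π√(m/k) = 2π√(0.26/43.6) = 0.4852 s; f = 1/T = 2.061 Hz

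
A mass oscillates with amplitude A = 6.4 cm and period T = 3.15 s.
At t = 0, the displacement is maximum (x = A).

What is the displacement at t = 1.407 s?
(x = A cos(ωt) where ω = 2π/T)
ω = 2π/T = 2π/3.15 = 1.995 rad/s
x = A cos(ωt) = 6.4×cos(1.995×1.407) = -6.044 cm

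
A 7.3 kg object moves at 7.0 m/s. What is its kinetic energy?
KE = ½mv² = ½×7.3×7.0² = 178.85 J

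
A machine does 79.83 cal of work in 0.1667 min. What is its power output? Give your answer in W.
P = W/t = 334 J / 10 s = 33.39 W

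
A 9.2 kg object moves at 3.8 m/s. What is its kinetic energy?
KE = ½mv² = ½×9.2×3.8² = 66.424 J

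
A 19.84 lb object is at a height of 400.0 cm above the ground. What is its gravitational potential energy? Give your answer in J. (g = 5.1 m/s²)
PE = mgh = 8.999 kg × 5.1 m/s² × 4 m = 183.6 J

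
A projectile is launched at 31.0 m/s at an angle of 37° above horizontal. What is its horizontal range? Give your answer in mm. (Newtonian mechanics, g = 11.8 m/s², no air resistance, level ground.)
R = v₀² sin(2θ) / g (with unit conversion) = 78290.0 mm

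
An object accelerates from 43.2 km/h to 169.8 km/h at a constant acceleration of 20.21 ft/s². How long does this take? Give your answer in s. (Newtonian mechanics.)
t = (v - v₀)/a (with unit conversion) = 5.709 s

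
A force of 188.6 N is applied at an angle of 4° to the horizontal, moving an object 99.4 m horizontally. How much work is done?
W = Fd cosθ = 188.6×99.4×cos(4°) = 18701.0 J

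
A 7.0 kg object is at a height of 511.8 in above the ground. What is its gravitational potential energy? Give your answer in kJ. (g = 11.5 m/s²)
PE = mgh = 7 kg × 11.5 m/s² × 13 m = 1046 J = 1.046 kJ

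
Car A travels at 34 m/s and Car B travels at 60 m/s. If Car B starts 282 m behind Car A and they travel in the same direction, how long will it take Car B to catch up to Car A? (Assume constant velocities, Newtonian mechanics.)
Relative speed: v_rel = 60 - 34 = 26 m/s
Time to catch: t = d₀/v_rel = 282/26 = 10.85 s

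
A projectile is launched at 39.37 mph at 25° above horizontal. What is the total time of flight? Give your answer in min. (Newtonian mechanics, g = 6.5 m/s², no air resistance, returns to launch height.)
T = 2v₀sin(θ)/g (with unit conversion) = 0.03814 min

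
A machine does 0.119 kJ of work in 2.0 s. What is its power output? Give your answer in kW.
P = W/t = 119 J / 2 s = 59.5 W = 0.0595 kW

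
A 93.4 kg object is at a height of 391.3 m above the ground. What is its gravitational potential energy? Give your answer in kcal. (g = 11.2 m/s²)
PE = mgh = 93.4 kg × 11.2 m/s² × 391.3 m = 4.093e+05 J = 97.83 kcal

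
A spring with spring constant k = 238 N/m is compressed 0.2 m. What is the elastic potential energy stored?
PE = ½kx² = ½×238×0.2² = 4.76 J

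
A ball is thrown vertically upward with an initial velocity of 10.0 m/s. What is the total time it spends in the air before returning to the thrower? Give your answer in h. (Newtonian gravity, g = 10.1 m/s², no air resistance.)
t_total = 2v₀/g (with unit conversion) = 0.0005501 h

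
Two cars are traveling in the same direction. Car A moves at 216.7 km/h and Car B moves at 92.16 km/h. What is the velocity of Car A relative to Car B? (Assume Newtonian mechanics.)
v_rel = v_A - v_B = 216.7 - 92.16 = 124.5 km/h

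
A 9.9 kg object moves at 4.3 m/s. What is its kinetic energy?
KE = ½mv² = ½×9.9×4.3² = 91.5255 J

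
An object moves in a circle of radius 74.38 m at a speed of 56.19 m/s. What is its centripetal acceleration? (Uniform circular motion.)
a_c = v²/r = 56.19²/74.38 = 3157.32/74.38 = 42.45 m/s²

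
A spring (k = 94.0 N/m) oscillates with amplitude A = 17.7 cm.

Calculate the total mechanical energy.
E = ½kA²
E = ½kA² = ½×94.0×(0.177)² = 1.472 J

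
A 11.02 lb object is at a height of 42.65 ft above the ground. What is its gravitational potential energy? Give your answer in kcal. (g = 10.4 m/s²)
PE = mgh = 4.999 kg × 10.4 m/s² × 13 m = 675.8 J = 0.1615 kcal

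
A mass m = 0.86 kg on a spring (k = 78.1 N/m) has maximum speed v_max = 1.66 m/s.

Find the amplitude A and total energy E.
½mv²_max = ½kA² → A = v_max√(m/k) = 1.66×√(0.86/78.1) = 0.1742 m = 17.42 cm
E = ½mv²_max = ½×0.86×1.66² = 1.185 J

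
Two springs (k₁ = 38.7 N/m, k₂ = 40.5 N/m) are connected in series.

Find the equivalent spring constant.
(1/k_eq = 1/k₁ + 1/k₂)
1/k_eq = 1/38.7 + 1/40.5 = 0.050531; k_eq = 19.79 N/m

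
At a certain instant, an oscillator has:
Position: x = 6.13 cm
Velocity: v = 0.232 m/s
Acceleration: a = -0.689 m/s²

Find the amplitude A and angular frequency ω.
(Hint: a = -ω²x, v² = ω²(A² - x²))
a = −ω²x → ω = √(|a|/x) = √(0.689/0.0613) = 3.353 rad/s
v² = ω²(A² − x²) → A = √(x² + v²/ω²) = √(0.0613² + 0.232²/3.353²) = 0.09245 m = 9.245 cm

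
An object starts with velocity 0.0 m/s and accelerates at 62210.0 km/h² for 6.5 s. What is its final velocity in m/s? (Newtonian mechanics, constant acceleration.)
v = v₀ + at (with unit conversion) = 31.2 m/s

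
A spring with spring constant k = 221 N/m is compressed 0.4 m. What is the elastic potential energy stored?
PE = ½kx² = ½×221×0.4² = 17.68 J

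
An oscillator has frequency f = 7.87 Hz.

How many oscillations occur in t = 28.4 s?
n = f×t = 7.87×28.4 = 223.5 oscillations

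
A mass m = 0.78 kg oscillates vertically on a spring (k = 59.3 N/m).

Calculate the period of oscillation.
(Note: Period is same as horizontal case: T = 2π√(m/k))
T = 2π√(m/k) = 2π√(0.78/59.3) = 0.7206 s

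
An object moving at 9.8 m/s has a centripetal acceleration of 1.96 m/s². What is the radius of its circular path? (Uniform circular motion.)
r = v²/a_c = 9.8²/1.96 = 49.0 m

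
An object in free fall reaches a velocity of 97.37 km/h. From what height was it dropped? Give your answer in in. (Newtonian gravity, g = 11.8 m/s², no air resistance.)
h = v²/(2g) (with unit conversion) = 1220.0 in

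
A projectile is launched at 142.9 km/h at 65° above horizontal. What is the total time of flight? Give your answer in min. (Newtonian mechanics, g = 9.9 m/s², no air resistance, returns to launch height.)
T = 2v₀sin(θ)/g (with unit conversion) = 0.1211 min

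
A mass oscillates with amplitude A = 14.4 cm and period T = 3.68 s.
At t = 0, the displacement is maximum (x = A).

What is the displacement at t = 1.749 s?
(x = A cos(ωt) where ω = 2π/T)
ω = 2π/T = 2π/3.68 = 1.707 rad/s
x = A cos(ωt) = 14.4×cos(1.707×1.749) = -14.23 cm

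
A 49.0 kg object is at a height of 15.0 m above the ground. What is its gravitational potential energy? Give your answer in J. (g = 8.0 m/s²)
PE = mgh = 49 kg × 8.0 m/s² × 15 m = 5880 J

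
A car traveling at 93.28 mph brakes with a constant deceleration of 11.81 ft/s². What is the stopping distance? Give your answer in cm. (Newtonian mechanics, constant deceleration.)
d = v₀² / (2a) (with unit conversion) = 24150.0 cm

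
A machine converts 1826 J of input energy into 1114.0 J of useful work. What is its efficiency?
η = W_out/W_in = 1114.0/1826 = 0.6101 = 61.01%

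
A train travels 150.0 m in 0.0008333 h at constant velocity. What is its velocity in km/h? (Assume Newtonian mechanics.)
v = d/t (with unit conversion) = 180.0 km/h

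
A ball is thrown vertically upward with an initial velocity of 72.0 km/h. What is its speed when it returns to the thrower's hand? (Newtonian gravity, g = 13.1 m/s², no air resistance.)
By conservation of energy, the ball returns at the same speed = 72.0 km/h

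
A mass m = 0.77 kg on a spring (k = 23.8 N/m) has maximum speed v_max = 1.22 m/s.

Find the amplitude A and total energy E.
½mv²_max = ½kA² → A = v_max√(m/k) = 1.22×√(0.77/23.8) = 0.2194 m = 21.94 cm
E = ½mv²_max = ½×0.77×1.22² = 0.573 J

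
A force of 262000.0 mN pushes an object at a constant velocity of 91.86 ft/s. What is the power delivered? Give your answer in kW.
P = Fv = 262 N × 28 m/s = 7336 W = 7.336 kW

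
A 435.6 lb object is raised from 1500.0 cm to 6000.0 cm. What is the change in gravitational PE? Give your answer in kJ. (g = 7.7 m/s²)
ΔPE = mg(h₂ − h₁) = 197.6 kg × 7.7 m/s² × (60 − 15) m = 6.846e+04 J = 68.46 kJ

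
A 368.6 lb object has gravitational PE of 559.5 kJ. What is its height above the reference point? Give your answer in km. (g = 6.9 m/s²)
PE = mgh → h = PE/(mg) = 5.595e+05 J / (167.2 kg × 6.9 m/s²) = 485 m = 0.485 km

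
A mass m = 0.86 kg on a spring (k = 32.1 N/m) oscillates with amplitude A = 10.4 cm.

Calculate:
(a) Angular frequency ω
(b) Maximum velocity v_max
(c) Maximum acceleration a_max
ω = √(k/m) = √(32.1/0.86) = 6.109 rad/s
v_max = ωA = 6.109×0.104 = 0.6354 m/s
a_max = ω²A = 6.109²×0.104 = 3.882 m/s²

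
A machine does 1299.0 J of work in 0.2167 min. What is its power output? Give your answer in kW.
P = W/t = 1299 J / 13 s = 99.91 W = 0.09991 kW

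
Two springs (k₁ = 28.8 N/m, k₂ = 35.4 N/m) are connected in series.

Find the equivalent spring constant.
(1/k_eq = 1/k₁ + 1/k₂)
1/k_eq = 1/28.8 + 1/35.4 = 0.062971; k_eq = 15.88 N/m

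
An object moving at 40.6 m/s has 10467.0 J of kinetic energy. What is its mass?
KE = ½mv² → m = 2KE/v² = 2×10467.0/40.6² = 12.7 kg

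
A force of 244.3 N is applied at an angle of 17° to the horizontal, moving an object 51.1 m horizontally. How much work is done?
W = Fd cosθ = 244.3×51.1×cos(17°) = 11938.0 J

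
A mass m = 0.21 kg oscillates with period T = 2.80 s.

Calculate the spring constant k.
T = 2π√(m/k) → k = m(2π/T)² = 0.21×(2π/2.8)² = 1.057 N/m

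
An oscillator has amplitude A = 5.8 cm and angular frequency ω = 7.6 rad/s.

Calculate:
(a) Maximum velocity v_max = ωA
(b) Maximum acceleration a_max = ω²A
v_max = ωA = 7.6×0.058 = 0.4408 m/s
a_max = ω²A = 7.6²×0.058 = 3.35 m/s²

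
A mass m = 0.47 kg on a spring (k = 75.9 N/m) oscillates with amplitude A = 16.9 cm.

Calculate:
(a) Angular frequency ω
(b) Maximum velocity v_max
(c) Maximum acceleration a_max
ω = √(k/m) = √(75.9/0.47) = 12.71 rad/s
v_max = ωA = 12.71×0.169 = 2.148 m/s
a_max = ω²A = 12.71²×0.169 = 27.29 m/s²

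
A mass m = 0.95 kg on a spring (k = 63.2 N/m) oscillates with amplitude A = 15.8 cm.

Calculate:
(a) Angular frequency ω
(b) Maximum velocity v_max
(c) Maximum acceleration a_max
ω = √(k/m) = √(63.2/0.95) = 8.156 rad/s
v_max = ωA = 8.156×0.158 = 1.289 m/s
a_max = ω²A = 8.156²×0.158 = 10.51 m/s²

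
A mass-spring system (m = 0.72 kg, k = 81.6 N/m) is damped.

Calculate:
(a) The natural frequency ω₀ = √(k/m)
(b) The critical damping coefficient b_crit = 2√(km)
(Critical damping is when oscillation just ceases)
ω₀ = √(k/m) = √(81.6/0.72) = 10.65 rad/s
b_crit = 2√(km) = 2√(81.6×0.72) = 15.33 kg/s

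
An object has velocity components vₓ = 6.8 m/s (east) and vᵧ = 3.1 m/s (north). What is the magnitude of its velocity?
|v| = √(vₓ² + vᵧ²) = √(6.8² + 3.1²) = √(55.85) = 7.47 m/s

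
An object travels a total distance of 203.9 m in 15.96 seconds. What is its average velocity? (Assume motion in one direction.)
v_avg = Δd / Δt = 203.9 / 15.96 = 12.78 m/s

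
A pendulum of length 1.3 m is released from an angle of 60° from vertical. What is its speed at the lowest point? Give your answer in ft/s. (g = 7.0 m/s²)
h = L(1 − cosθ) = 1.3×(1 − cos60°) = 0.65 m
v = √(2gh) = √(2×7.0×0.65) = 3.017 m/s = 9.897 ft/s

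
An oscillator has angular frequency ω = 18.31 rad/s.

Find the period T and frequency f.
T = 2π/ω = 2π/18.31 = 0.3432 s; f = ω/2π = 2.914 Hz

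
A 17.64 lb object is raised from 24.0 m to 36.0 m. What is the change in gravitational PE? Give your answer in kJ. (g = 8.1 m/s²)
ΔPE = mg(h₂ − h₁) = 8.001 kg × 8.1 m/s² × (36 − 24) m = 777.7 J = 0.7777 kJ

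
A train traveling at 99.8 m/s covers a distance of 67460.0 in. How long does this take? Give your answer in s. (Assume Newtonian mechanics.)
t = d/v (with unit conversion) = 17.17 s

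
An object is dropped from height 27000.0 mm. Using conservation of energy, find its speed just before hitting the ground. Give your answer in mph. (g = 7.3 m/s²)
mgh = ½mv² → v = √(2gh) = √(2×7.3×27) = 19.85 m/s = 44.41 mph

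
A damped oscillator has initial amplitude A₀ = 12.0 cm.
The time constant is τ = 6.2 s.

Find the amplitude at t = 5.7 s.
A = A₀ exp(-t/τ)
A = A₀ exp(−t/τ) = 12.0×exp(−5.7/6.2) = 4.785 cm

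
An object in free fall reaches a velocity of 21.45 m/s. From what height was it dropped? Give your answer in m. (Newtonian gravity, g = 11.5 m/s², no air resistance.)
h = v²/(2g) = 20.0 m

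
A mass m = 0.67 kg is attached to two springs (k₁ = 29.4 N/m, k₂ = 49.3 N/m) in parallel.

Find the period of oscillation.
k_eq = k₁+k₂ = 78.7 N/m
T = 2π√(m/k_eq) = 2π√(0.67/78.7) = 0.5797 s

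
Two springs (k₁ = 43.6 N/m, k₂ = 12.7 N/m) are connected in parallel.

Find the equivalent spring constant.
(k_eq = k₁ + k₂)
k_eq = k₁ + k₂ = 43.6 + 12.7 = 56.3 N/m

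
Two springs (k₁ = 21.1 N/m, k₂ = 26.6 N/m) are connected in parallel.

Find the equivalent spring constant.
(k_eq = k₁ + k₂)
k_eq = k₁ + k₂ = 21.1 + 26.6 = 47.7 N/m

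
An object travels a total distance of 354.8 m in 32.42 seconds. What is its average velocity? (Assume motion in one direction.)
v_avg = Δd / Δt = 354.8 / 32.42 = 10.94 m/s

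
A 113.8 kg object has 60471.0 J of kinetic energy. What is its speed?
KE = ½mv² → v = √(2KE/m) = √(2×60471.0/113.8) = 32.6 m/s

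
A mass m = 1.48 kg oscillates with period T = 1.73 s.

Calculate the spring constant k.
T = 2π√(m/k) → k = m(2π/T)² = 1.48×(2π/1.73)² = 19.52 N/m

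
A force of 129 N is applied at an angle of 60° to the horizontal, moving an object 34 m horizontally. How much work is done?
W = Fd cosθ = 129×34×cos(60°) = 2193.0 J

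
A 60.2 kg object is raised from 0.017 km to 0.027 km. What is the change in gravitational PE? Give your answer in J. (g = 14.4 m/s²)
ΔPE = mg(h₂ − h₁) = 60.2 kg × 14.4 m/s² × (27 − 17) m = 8669 J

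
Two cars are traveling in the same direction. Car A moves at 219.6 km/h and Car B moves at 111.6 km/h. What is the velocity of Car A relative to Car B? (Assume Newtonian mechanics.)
v_rel = v_A - v_B = 219.6 - 111.6 = 108.0 km/h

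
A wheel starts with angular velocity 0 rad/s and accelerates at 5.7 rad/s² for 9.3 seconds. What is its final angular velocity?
ω = ω₀ + αt = 0 + 5.7 × 9.3 = 53.01 rad/s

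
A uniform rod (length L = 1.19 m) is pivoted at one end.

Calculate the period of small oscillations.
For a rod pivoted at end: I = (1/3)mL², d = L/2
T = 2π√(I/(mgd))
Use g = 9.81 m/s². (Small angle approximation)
I/m = (1/3)L² = 0.472 m²; d = L/2 = 0.595 m
T = 2π√(I/(mgd)) = 2π√(0.472/(9.81×0.595)) = 1.787 s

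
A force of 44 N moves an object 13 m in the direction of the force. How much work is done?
W = Fd = 44×13 = 572.0 J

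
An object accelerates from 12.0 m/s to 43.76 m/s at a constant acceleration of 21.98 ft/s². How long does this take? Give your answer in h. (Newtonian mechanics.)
t = (v - v₀)/a (with unit conversion) = 0.001317 h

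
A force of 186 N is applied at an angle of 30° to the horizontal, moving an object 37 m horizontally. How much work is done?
W = Fd cosθ = 186×37×cos(30°) = 5960.0 J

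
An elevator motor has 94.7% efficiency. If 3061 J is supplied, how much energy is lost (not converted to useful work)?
W_out = η × W_in = 0.947×3061 = 2898.8 J
W_lost = W_in − W_out = 3061 − 2898.8 = 162.23 J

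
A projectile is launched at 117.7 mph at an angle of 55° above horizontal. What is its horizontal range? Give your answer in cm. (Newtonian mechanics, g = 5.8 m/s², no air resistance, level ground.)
R = v₀² sin(2θ) / g (with unit conversion) = 44850.0 cm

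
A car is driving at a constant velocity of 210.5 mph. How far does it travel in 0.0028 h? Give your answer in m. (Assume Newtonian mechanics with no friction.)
d = vt (with unit conversion) = 948.5 m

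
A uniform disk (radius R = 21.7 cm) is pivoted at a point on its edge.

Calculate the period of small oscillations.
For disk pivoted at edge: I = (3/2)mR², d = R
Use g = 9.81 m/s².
I/m = (3/2)R² = 0.07063 m²; d = R = 0.217 m
T = 2π√((3/2)R²/(gR)) = 2π√(3R/(2g)) = 1.145 s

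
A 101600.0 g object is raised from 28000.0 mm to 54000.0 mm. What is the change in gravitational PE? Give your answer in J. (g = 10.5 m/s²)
ΔPE = mg(h₂ − h₁) = 101.6 kg × 10.5 m/s² × (54 − 28) m = 2.774e+04 J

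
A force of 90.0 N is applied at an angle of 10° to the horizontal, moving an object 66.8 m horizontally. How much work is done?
W = Fd cosθ = 90.0×66.8×cos(10°) = 5920.7 J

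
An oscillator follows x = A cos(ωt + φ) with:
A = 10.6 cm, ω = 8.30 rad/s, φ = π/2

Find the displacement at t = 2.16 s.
x = A cos(ωt + φ) = 10.6×cos(8.3×2.16 + π/2) = 8.443 cm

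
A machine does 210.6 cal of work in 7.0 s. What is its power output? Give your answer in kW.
P = W/t = 881.2 J / 7 s = 125.9 W = 0.1259 kW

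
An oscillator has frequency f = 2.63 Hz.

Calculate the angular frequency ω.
ω = 2πf = 2π×2.63 = 16.52 rad/s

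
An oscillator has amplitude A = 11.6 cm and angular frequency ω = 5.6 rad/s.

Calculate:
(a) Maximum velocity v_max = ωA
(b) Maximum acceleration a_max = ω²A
v_max = ωA = 5.6×0.116 = 0.6496 m/s
a_max = ω²A = 5.6²×0.116 = 3.638 m/s²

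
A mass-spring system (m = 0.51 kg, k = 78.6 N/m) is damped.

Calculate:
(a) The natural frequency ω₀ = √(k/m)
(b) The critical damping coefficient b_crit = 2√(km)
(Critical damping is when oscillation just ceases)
ω₀ = √(k/m) = √(78.6/0.51) = 12.41 rad/s
b_crit = 2√(km) = 2√(78.6×0.51) = 12.66 kg/s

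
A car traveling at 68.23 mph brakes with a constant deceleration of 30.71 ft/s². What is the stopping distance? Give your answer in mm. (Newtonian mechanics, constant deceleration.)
d = v₀² / (2a) (with unit conversion) = 49700.0 mm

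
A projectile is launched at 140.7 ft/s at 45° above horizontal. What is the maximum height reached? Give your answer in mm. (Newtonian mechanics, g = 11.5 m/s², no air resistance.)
H = v₀²sin²(θ)/(2g) (with unit conversion) = 39980.0 mm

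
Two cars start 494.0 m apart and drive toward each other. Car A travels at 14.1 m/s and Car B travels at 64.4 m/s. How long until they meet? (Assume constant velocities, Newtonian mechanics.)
Combined speed: v_combined = 14.1 + 64.4 = 78.5 m/s
Time to meet: t = d/78.5 = 494.0/78.5 = 6.29 s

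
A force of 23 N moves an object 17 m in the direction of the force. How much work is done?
W = Fd = 23×17 = 391.0 J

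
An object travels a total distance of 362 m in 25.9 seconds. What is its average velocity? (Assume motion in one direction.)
v_avg = Δd / Δt = 362 / 25.9 = 13.98 m/s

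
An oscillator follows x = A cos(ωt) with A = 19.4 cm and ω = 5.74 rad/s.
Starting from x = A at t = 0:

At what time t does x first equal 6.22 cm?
cos(ωt) = x/A = 6.22/19.4 = 0.3206
ωt = arccos(0.3206) = 1.244 rad
t = 1.244/5.74 = 0.2168 s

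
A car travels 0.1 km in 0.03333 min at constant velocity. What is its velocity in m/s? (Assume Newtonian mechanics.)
v = d/t (with unit conversion) = 50.01 m/s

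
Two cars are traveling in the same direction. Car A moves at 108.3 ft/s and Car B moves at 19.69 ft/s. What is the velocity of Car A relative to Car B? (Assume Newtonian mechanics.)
v_rel = v_A - v_B = 108.3 - 19.69 = 88.61 ft/s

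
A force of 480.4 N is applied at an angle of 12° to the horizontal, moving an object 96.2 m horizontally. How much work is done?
W = Fd cosθ = 480.4×96.2×cos(12°) = 45205.0 J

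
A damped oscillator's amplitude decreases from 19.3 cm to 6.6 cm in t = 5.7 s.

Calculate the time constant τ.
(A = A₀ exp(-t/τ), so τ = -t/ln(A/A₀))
A/A₀ = 6.6/19.3 = 0.342; ln(A/A₀) = -1.073
τ = −t/ln(A/A₀) = −5.7/-1.073 = 5.312 s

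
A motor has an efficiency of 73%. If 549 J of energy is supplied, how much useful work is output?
W_out = η × W_in = 0.73 × 549 = 400.77 J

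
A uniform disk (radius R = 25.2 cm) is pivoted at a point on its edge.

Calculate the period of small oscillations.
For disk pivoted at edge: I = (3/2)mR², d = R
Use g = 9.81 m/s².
I/m = (3/2)R² = 0.09526 m²; d = R = 0.252 m
T = 2π√((3/2)R²/(gR)) = 2π√(3R/(2g)) = 1.233 s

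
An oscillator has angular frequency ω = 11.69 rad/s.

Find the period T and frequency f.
T = 2π/ω = 2π/11.69 = 0.5375 s; f = ω/2π = 1.861 Hz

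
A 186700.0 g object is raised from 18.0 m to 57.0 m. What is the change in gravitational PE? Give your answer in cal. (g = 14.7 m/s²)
ΔPE = mg(h₂ − h₁) = 186.7 kg × 14.7 m/s² × (57 − 18) m = 1.07e+05 J = 25580.0 cal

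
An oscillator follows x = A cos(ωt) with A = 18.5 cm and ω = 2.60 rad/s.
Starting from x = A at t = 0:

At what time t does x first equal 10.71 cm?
cos(ωt) = x/A = 10.71/18.5 = 0.5789
ωt = arccos(0.5789) = 0.9534 rad
t = 0.9534/2.6 = 0.3667 s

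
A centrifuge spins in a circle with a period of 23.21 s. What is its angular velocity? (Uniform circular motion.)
ω = 2π/T = 2π/23.21 = 0.2707 rad/s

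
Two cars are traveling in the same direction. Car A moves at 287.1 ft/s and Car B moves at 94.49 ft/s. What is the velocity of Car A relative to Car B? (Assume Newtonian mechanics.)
v_rel = v_A - v_B = 287.1 - 94.49 = 192.6 ft/s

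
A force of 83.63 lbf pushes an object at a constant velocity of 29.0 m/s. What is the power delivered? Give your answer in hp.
P = Fv = 372 N × 29 m/s = 1.079e+04 W = 14.47 hp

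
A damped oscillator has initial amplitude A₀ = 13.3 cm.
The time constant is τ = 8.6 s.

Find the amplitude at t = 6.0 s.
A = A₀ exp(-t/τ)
A = A₀ exp(−t/τ) = 13.3×exp(−6.0/8.6) = 6.62 cm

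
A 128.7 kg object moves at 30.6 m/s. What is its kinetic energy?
KE = ½mv² = ½×128.7×30.6² = 60254.77 J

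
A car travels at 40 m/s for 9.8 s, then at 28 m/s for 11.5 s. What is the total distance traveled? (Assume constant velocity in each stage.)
d₁ = v₁t₁ = 40 × 9.8 = 392 m
d₂ = v₂t₂ = 28 × 11.5 = 322 m
d_total = 392 + 322 = 714.0 m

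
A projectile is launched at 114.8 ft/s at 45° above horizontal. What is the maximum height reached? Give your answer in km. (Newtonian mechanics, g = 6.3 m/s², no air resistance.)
H = v₀²sin²(θ)/(2g) (with unit conversion) = 0.04859 km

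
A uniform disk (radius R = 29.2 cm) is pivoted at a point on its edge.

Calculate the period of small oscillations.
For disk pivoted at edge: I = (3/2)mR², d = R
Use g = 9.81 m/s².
I/m = (3/2)R² = 0.1279 m²; d = R = 0.292 m
T = 2π√((3/2)R²/(gR)) = 2π√(3R/(2g)) = 1.328 s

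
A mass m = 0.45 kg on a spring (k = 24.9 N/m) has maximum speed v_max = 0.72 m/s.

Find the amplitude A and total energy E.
½mv²_max = ½kA² → A = v_max√(m/k) = 0.72×√(0.45/24.9) = 0.09679 m = 9.679 cm
E = ½mv²_max = ½×0.45×0.72² = 0.1166 J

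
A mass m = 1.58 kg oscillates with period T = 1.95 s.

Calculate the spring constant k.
T = 2π√(m/k) → k = m(2π/T)² = 1.58×(2π/1.95)² = 16.4 N/m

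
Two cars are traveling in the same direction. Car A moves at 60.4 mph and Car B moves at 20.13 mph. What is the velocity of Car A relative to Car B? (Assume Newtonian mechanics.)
v_rel = v_A - v_B = 60.4 - 20.13 = 40.27 mph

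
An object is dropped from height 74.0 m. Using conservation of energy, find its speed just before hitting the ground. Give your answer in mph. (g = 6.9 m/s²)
mgh = ½mv² → v = √(2gh) = √(2×6.9×74) = 31.96 m/s = 71.48 mph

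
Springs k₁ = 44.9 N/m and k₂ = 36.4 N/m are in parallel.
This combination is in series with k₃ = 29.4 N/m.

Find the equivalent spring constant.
k₁₂ = k₁ + k₂ = 81.3 N/m (parallel)
1/k_eq = 1/k₁₂ + 1/k₃ → k_eq = 21.59 N/m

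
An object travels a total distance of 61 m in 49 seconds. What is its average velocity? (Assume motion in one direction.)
v_avg = Δd / Δt = 61 / 49 = 1.24 m/s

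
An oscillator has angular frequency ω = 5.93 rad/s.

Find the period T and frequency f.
T = 2π/ω = 2π/5.93 = 1.06 s; f = ω/2π = 0.9438 Hz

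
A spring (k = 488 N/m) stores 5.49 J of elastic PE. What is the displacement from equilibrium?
PE = ½kx² → x = √(2PE/k) = √(2×5.49/488) = 0.15 m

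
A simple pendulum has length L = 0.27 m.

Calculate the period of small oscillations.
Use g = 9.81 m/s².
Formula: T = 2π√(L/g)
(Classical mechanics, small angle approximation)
T = 2π√(L/g) = 2π√(0.27/9.81) = 1.042 s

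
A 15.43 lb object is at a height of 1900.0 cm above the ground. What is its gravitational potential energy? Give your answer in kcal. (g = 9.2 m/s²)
PE = mgh = 6.999 kg × 9.2 m/s² × 19 m = 1223 J = 0.2924 kcal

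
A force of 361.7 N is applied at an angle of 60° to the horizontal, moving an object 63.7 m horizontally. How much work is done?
W = Fd cosθ = 361.7×63.7×cos(60°) = 11520.0 J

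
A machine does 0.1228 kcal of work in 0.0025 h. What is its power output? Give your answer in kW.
P = W/t = 513.8 J / 9 s = 57.09 W = 0.05709 kW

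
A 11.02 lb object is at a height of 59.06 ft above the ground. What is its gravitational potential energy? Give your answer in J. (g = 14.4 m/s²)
PE = mgh = 4.999 kg × 14.4 m/s² × 18 m = 1296 J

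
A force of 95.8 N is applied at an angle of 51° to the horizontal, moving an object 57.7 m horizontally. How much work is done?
W = Fd cosθ = 95.8×57.7×cos(51°) = 3478.7 J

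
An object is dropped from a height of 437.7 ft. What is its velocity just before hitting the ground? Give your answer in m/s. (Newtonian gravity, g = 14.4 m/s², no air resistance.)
v = √(2gh) (with unit conversion) = 61.99 m/s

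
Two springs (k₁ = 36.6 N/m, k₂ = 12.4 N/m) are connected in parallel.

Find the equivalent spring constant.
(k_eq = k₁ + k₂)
k_eq = k₁ + k₂ = 36.6 + 12.4 = 49 N/m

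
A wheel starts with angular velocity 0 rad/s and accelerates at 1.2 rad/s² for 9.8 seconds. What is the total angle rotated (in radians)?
θ = ω₀t + ½αt² = 0×9.8 + ½×1.2×9.8² = 57.62 rad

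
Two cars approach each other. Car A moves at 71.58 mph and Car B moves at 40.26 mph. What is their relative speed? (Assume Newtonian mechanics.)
v_rel = v_A + v_B = 71.58 + 40.26 = 111.8 mph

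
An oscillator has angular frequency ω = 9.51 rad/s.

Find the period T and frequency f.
T = 2π/ω = 2π/9.51 = 0.6607 s; f = ω/2π = 1.514 Hz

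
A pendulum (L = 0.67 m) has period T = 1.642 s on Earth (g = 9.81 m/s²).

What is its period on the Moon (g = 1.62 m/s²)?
T = 2π√(L/g), so T_moon/T_earth = √(g_earth/g_moon)
T_moon = 2π√(0.67/1.62) = 4.041 s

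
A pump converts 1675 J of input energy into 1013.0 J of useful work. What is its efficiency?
η = W_out/W_in = 1013.0/1675 = 0.6048 = 60.48%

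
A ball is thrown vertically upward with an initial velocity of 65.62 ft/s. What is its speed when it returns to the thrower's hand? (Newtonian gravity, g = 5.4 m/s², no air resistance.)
By conservation of energy, the ball returns at the same speed = 65.62 ft/s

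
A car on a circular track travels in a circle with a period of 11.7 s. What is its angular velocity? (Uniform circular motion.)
ω = 2π/T = 2π/11.7 = 0.537 rad/s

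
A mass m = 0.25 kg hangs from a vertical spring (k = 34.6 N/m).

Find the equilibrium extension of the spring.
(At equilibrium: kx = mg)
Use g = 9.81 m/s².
x_eq = mg/k = 0.25×9.81/34.6 = 0.07088 m = 7.088 cm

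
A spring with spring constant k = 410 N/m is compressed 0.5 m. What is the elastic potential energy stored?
PE = ½kx² = ½×410×0.5² = 51.25 J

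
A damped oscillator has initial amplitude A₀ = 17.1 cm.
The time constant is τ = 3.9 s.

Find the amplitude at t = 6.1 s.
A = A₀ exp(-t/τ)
A = A₀ exp(−t/τ) = 17.1×exp(−6.1/3.9) = 3.579 cm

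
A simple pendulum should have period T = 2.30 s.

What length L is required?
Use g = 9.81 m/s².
T = 2π√(L/g) → L = g(T/2π)² = 9.81×(2.3/2π)² = 1.315 m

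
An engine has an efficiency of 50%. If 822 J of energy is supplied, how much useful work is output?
W_out = η × W_in = 0.5 × 822 = 411.0 J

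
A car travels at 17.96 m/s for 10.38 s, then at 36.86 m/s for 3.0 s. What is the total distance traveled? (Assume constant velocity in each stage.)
d₁ = v₁t₁ = 17.96 × 10.38 = 186.425 m
d₂ = v₂t₂ = 36.86 × 3.0 = 110.58 m
d_total = 186.425 + 110.58 = 297.0 m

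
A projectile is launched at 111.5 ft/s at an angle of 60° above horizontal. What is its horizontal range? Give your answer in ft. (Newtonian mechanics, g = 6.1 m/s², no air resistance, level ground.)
R = v₀² sin(2θ) / g (with unit conversion) = 538.0 ft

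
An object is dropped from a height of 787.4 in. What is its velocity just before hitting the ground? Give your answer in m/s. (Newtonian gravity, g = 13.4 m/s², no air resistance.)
v = √(2gh) (with unit conversion) = 23.15 m/s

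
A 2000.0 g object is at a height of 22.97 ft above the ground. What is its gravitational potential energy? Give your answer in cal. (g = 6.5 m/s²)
PE = mgh = 2 kg × 6.5 m/s² × 7.001 m = 91.02 J = 21.75 cal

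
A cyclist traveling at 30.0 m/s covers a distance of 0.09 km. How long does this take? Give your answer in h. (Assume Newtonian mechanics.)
t = d/v (with unit conversion) = 0.0008333 h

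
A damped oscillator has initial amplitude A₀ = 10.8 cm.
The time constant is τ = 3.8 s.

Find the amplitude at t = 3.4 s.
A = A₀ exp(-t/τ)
A = A₀ exp(−t/τ) = 10.8×exp(−3.4/3.8) = 4.414 cm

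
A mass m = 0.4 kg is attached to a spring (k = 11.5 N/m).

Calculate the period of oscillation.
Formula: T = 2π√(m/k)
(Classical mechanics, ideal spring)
T = 2π√(m/k) = 2π√(0.4/11.5) = 1.172 s; f = 1/T = 0.8534 Hz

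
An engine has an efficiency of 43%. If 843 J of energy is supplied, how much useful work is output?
W_out = η × W_in = 0.43 × 843 = 362.49 J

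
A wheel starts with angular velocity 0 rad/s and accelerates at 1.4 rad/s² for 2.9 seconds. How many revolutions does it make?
θ = ω₀t + ½αt² = 0×2.9 + ½×1.4×2.9² = 5.89 rad
Revolutions = θ/(2π) = 5.89/(2π) = 0.94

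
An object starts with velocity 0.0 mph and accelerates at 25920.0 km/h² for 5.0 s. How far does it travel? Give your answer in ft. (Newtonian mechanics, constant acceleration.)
d = v₀t + ½at² (with unit conversion) = 82.02 ft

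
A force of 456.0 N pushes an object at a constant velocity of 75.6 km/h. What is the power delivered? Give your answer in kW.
P = Fv = 456 N × 21 m/s = 9576 W = 9.576 kW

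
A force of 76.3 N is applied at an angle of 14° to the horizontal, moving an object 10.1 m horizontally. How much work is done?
W = Fd cosθ = 76.3×10.1×cos(14°) = 747.74 J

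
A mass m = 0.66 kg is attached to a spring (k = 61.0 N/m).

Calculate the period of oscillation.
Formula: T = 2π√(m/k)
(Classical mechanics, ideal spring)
T = 2π√(m/k) = 2π√(0.66/61.0) = 0.6536 s; f = 1/T = 1.53 Hz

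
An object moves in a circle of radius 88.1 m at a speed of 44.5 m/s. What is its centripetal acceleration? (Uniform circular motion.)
a_c = v²/r = 44.5²/88.1 = 1980.25/88.1 = 22.48 m/s²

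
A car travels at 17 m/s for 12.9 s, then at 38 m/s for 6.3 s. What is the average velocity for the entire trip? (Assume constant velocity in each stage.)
d₁ = v₁t₁ = 17 × 12.9 = 219.3 m
d₂ = v₂t₂ = 38 × 6.3 = 239.4 m
d_total = 458.7 m, t_total = 19.2 s
v_avg = d_total/t_total = 458.7/19.2 = 23.89 m/s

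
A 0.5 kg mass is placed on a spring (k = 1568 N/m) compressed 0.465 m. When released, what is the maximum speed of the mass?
½kx² = ½mv² → v = x√(k/m) = 0.465×√(1568/0.5) = 26.04 m/s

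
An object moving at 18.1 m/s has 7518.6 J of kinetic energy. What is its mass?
KE = ½mv² → m = 2KE/v² = 2×7518.6/18.1² = 45.9 kg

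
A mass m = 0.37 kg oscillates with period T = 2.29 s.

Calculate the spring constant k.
T = 2π√(m/k) → k = m(2π/T)² = 0.37×(2π/2.29)² = 2.785 N/m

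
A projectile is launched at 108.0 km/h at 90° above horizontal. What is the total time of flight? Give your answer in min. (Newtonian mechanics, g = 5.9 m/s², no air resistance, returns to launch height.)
T = 2v₀sin(θ)/g (with unit conversion) = 0.1695 min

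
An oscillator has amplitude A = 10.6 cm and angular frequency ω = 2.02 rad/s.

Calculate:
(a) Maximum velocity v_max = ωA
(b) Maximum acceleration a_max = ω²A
v_max = ωA = 2.02×0.106 = 0.2141 m/s
a_max = ω²A = 2.02²×0.106 = 0.4325 m/s²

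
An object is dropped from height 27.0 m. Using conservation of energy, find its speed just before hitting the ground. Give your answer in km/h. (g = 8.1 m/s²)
mgh = ½mv² → v = √(2gh) = √(2×8.1×27) = 20.91 m/s = 75.29 km/h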